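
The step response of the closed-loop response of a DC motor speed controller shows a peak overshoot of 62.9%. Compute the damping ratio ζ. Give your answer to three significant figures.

From %OS = 100·exp(−πζ/√(1−ζ²)), invert to get ζ = −ln(OS)/√(π² + ln²(OS)) with OS = 0.629.
−ln 0.629 = 0.4636, so ζ = 0.4636/√(π² + 0.2149) = 0.146.

ζ ≈ 0.146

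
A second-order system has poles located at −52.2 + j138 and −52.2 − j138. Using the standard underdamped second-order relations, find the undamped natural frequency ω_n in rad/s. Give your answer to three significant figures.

ω_n ≈ 148 rad/s

The poles are at −σ ± jω_d with σ = 52.2 and ω_d = 138, so ω_n = √(σ²+ω_d²) = 148 rad/s and ζ = σ/ω_n = 0.354.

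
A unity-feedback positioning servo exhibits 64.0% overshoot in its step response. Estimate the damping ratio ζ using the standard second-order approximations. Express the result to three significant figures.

ζ ≈ 0.141

ζ = −ln(OS)/√(π² + (ln OS)²). With OS = 0.640, ln OS = −0.4463 and ζ = 0.4463/3.173 = 0.141.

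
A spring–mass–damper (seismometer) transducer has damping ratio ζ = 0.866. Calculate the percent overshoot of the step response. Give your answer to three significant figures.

%OS ≈ 0.434%

For an underdamped second-order system, %OS = 100·exp(−πζ/√(1−ζ²)).
πζ/√(1−ζ²) = π·0.866/√(1−0.750) = 5.441, so %OS = 100·e^(−5.441) = 0.434%.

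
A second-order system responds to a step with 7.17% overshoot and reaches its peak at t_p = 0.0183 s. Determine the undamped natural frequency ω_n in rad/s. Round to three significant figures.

The overshoot fixes ζ = −ln(OS)/√(π²+ln²(OS)) = 0.643.
t_p = π/ω_d ⇒ ω_d = 172 rad/s; then ω_n = ω_d/√(1−ζ²) = 224 rad/s.

ω_n ≈ 224 rad/s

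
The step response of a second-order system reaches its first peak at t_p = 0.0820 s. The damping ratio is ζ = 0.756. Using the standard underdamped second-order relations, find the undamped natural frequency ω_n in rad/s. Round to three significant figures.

Peak time t_p = π/ω_d, so ω_d = π/t_p = π/0.0820 = 38.3 rad/s.
ω_n = ω_d/√(1−ζ²) = 38.3/√0.428 = 58.5 rad/s.

ω_n ≈ 58.5 rad/s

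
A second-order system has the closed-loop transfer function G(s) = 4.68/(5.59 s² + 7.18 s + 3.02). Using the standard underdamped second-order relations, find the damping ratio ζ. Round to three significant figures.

Dividing through by 5.59: denominator becomes s² + 1.284 s + 0.5403.
So ω_n = √0.5403 = 0.735 rad/s and ζ = 1.284/(2·0.735) = 0.874.

ζ ≈ 0.874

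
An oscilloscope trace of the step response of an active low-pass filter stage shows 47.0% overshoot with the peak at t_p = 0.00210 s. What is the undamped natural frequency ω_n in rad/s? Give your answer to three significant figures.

ω_n ≈ 1540 rad/s

The overshoot fixes ζ = −ln(OS)/√(π²+ln²(OS)) = 0.234.
From t_p = π/ω_d, ω_d = π/0.00210 = 1500 rad/s, so ω_n = ω_d/√(1−ζ²) = 1540 rad/s.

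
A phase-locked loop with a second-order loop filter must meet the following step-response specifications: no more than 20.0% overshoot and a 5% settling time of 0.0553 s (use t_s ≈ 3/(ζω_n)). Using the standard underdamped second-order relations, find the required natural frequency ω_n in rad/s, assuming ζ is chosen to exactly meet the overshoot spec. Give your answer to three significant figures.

ζ = −ln(OS)/√(π² + (ln OS)²). With OS = 0.200, ln OS = −1.609 and ζ = 1.609/3.530 = 0.456.
Then ω_n = 3/(ζ t_s) = 3/(0.456 × 0.0553) = 119 rad/s.

ω_n ≈ 119 rad/s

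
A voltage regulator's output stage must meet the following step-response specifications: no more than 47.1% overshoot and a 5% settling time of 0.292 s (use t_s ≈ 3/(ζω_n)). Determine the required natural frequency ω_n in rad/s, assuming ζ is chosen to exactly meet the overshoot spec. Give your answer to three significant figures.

From %OS = 100·exp(−πζ/√(1−ζ²)), invert to get ζ = −ln(OS)/√(π² + ln²(OS)) with OS = 0.471.
−ln 0.471 = 0.7529, so ζ = 0.7529/√(π² + 0.5669) = 0.233.
From t_s ≈ 3/(ζω_n): ω_n = 3/(ζ·t_s) = 3/(0.233·0.292) = 44.1 rad/s.

ω_n ≈ 44.1 rad/s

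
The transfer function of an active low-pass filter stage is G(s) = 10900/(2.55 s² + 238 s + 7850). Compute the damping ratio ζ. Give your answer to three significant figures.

Dividing through by 2.55: denominator becomes s² + 93.33 s + 3078.
So ω_n = √3078 = 55.5 rad/s and ζ = 93.33/(2·55.5) = 0.841.

ζ ≈ 0.841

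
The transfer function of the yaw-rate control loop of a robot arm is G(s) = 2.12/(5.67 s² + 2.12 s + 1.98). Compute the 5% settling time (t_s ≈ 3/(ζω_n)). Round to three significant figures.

t_s ≈ 16.0 s

Dividing through by 5.67: denominator becomes s² + 0.3739 s + 0.3492.
So ω_n = √0.3492 = 0.591 rad/s and ζ = 0.3739/(2·0.591) = 0.316.
t_s ≈ 3/(ζω_n) = 16.0 s.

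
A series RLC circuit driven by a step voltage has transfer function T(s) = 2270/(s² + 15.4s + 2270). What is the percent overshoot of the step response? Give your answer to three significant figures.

Matching coefficients with s² + 2ζω_n s + ω_n² gives ω_n² = 2270 ⇒ ω_n = 47.6 rad/s, and ζ = 15.4/(2ω_n) = 0.162.
Overshoot: exp(−π·0.162/√(1−0.162²)) = 0.598, i.e. 59.8%.

%OS ≈ 59.8%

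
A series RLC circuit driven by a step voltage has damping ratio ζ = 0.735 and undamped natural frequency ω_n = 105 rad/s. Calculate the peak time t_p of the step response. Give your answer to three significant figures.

The damped frequency is ω_d = ω_n√(1−ζ²) = 105·√(1−0.540) = 71.2 rad/s.
Peak time t_p = π/ω_d = π/71.2 = 0.0441 s.

t_p ≈ 0.0441 s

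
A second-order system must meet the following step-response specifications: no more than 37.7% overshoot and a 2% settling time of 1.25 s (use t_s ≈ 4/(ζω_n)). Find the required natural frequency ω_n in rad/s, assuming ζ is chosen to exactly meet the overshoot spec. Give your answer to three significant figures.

ω_n ≈ 10.8 rad/s

From %OS = 100·exp(−πζ/√(1−ζ²)), invert to get ζ = −ln(OS)/√(π² + ln²(OS)) with OS = 0.377.
−ln 0.377 = 0.9755, so ζ = 0.9755/√(π² + 0.9516) = 0.297.
From t_s ≈ 4/(ζω_n): ω_n = 4/(ζ·t_s) = 4/(0.297·1.25) = 10.8 rad/s.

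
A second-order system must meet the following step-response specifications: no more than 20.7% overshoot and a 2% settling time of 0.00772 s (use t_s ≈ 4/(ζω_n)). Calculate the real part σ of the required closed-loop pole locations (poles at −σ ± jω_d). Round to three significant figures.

σ ≈ 518

The settling-time spec alone fixes σ = ζω_n = 4/t_s = 4/0.00772 = 518.
(Overshoot then fixes ζ = 0.448 and hence ω_d = σ·√(1−ζ²)/ζ = 1030 rad/s.)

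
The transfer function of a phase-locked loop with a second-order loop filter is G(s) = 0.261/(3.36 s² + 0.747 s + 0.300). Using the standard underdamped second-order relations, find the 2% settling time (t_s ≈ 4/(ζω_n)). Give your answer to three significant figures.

t_s ≈ 36.0 s

Dividing through by 3.36: denominator becomes s² + 0.2223 s + 0.08929.
So ω_n = √0.08929 = 0.299 rad/s and ζ = 0.2223/(2·0.299) = 0.372.
t_s ≈ 4/(ζω_n) = 36.0 s.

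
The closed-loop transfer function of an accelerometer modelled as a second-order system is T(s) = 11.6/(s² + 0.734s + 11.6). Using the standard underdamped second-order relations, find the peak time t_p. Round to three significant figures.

t_p ≈ 0.928 s

ω_n = √11.6 = 3.41 rad/s; ζ = 0.734/(2·3.41) = 0.108.
ω_d = ω_n√(1−ζ²) = 3.39 rad/s. Then t_p = π/ω_d = 0.928 s.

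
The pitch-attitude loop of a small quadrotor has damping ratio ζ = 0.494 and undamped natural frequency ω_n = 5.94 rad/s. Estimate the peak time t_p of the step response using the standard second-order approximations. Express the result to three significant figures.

t_p ≈ 0.608 s

The damped frequency is ω_d = ω_n√(1−ζ²) = 5.94·√(1−0.244) = 5.16 rad/s.
Peak time t_p = π/ω_d = π/5.16 = 0.608 s.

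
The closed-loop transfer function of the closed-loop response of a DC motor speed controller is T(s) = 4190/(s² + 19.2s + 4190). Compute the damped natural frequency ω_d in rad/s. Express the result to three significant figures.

Comparing the denominator to s² + 2ζω_n s + ω_n²: ω_n = √4190 = 64.7 rad/s, and 2ζω_n = 19.2 so ζ = 19.2/(2·64.7) = 0.148.
ω_d = 64.7·√(1 − 0.148²) = 64.0 rad/s.

ω_d ≈ 64.0 rad/s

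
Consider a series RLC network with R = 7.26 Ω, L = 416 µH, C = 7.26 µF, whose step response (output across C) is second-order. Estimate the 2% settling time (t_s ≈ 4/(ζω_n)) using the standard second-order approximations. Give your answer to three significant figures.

t_s ≈ 0.000458 s

For a series RLC circuit (capacitor voltage as output), ω_n = 1/√(LC) = 1/√(416 µH · 7.26 µF) = 18200 rad/s.
ζ = (R/2)·√(C/L) = (7.26/2)·√(7.26 µF/416 µH) = 0.480.
t_s ≈ 4/(ζω_n) = 0.000458 s.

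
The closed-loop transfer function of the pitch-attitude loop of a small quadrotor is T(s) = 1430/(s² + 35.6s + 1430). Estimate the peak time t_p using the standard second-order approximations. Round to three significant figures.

ω_n = √1430 = 37.8 rad/s; ζ = 35.6/(2·37.8) = 0.471.
The damped frequency ω_d = ω_n√(1−ζ²) = 33.4 rad/s. Then t_p = π/ω_d = 0.0942 s.

t_p ≈ 0.0942 s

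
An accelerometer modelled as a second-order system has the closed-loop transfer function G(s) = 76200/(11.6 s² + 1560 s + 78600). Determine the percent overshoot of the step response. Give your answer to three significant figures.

Dividing through by 11.6: denominator becomes s² + 134.5 s + 6776.
So ω_n = √6776 = 82.3 rad/s and ζ = 134.5/(2·82.3) = 0.817.
Overshoot: exp(−π·0.817/√(1−0.817²)) = 0.0117, i.e. 1.17%.

%OS ≈ 1.17%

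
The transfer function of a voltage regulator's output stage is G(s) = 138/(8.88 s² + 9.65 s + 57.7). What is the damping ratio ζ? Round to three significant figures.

ζ ≈ 0.213

Dividing through by 8.88: denominator becomes s² + 1.087 s + 6.498.
So ω_n = √6.498 = 2.55 rad/s and ζ = 1.087/(2·2.55) = 0.213.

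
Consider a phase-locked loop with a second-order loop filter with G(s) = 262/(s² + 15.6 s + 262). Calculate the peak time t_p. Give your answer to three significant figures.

t_p ≈ 0.222 s

ω_n = √262 = 16.2 rad/s; ζ = 15.6/(2·16.2) = 0.482.
The damped frequency ω_d = ω_n√(1−ζ²) = 14.2 rad/s. Then t_p = π/ω_d = 0.222 s.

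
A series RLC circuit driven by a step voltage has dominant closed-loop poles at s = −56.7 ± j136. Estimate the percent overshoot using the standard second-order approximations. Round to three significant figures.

|pole| = ω_n = √(56.7² + 136²) = 147 rad/s; ζ = cos θ = σ/ω_n = 0.385.
%OS = 100 e^{−πζ/√(1−ζ²)} with ζ = 0.385 gives 27.0%.

%OS ≈ 27.0%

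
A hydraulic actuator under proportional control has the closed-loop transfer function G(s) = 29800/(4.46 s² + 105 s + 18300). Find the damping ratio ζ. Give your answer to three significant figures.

Dividing through by 4.46: denominator becomes s² + 23.54 s + 4103.
So ω_n = √4103 = 64.1 rad/s and ζ = 23.54/(2·64.1) = 0.184.

ζ ≈ 0.184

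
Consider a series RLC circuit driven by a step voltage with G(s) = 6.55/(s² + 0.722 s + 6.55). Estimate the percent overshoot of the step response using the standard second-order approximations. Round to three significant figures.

%OS ≈ 63.9%

Comparing the denominator to s² + 2ζω_n s + ω_n²: ω_n = √6.55 = 2.56 rad/s, and 2ζω_n = 0.722 so ζ = 0.722/(2·2.56) = 0.141.
%OS = 100·exp(−πζ/√(1−ζ²)) = 63.9%.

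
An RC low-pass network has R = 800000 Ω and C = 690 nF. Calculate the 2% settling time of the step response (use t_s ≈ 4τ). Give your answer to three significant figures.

τ = RC = 800000 × 690 nF = 0.552 s.
t_s ≈ 4τ = 2.21 s.

t_s ≈ 2.21 s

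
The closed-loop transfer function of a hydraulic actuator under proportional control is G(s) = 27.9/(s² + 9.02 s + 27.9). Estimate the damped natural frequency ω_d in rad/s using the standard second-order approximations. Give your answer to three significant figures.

Matching coefficients with s² + 2ζω_n s + ω_n² gives ω_n² = 27.9 ⇒ ω_n = 5.28 rad/s, and ζ = 9.02/(2ω_n) = 0.854.
ω_d = ω_n√(1−ζ²) = 2.75 rad/s.

ω_d ≈ 2.75 rad/s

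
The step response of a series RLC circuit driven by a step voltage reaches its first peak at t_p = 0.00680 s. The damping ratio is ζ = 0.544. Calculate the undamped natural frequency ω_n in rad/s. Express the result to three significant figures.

ω_n ≈ 551 rad/s

Peak time t_p = π/ω_d, so ω_d = π/t_p = π/0.00680 = 462 rad/s.
ω_n = ω_d/√(1−ζ²) = 462/√0.704 = 551 rad/s.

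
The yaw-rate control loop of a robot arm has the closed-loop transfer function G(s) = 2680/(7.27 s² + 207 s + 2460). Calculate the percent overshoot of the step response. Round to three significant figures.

%OS ≈ 2.15%

Dividing through by 7.27: denominator becomes s² + 28.47 s + 338.4.
So ω_n = √338.4 = 18.4 rad/s and ζ = 28.47/(2·18.4) = 0.774.
Overshoot: exp(−π·0.774/√(1−0.774²)) = 0.0215, i.e. 2.15%.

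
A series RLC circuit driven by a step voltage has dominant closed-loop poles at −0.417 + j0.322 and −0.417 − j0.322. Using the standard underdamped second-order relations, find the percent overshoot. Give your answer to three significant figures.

%OS ≈ 1.71%

The poles are at −σ ± jω_d with σ = 0.417 and ω_d = 0.322, so ω_n = √(σ²+ω_d²) = 0.527 rad/s and ζ = σ/ω_n = 0.791.
%OS = 100 e^{−πζ/√(1−ζ²)} with ζ = 0.791 gives 1.71%.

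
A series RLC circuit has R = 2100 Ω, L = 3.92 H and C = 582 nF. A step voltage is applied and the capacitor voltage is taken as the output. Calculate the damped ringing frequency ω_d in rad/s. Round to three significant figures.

For a series RLC circuit (capacitor voltage as output), ω_n = 1/√(LC) = 1/√(3.92 H · 582 nF) = 662 rad/s.
ζ = (R/2)·√(C/L) = (2100/2)·√(582 nF/3.92 H) = 0.405.
The damped frequency ω_d = ω_n√(1−ζ²) = 605 rad/s.

ω_d ≈ 605 rad/s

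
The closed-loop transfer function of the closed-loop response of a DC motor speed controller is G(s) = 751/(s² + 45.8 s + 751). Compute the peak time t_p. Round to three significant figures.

t_p ≈ 0.209 s

Matching coefficients with s² + 2ζω_n s + ω_n² gives ω_n² = 751 ⇒ ω_n = 27.4 rad/s, and ζ = 45.8/(2ω_n) = 0.836.
ω_d = 27.4·√(1 − 0.836²) = 15.1 rad/s. Then t_p = π/ω_d = 0.209 s.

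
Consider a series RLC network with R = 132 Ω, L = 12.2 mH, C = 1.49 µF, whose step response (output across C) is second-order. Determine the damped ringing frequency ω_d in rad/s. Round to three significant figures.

ω_d ≈ 5070 rad/s

For a series RLC circuit (capacitor voltage as output), ω_n = 1/√(LC) = 1/√(12.2 mH · 1.49 µF) = 7420 rad/s.
ζ = (R/2)·√(C/L) = (132/2)·√(1.49 µF/12.2 mH) = 0.729.
ω_d = ω_n√(1−ζ²) = 5070 rad/s.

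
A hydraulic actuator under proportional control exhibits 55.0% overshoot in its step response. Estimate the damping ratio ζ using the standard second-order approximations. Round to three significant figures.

From %OS = 100·exp(−πζ/√(1−ζ²)), invert to get ζ = −ln(OS)/√(π² + ln²(OS)) with OS = 0.550.
−ln 0.550 = 0.5978, so ζ = 0.5978/√(π² + 0.3574) = 0.187.

ζ ≈ 0.187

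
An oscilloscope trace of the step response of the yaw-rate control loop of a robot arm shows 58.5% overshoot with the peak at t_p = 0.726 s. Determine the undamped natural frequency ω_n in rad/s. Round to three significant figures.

ω_n ≈ 4.39 rad/s

From the overshoot, ζ = −ln(OS)/√(π²+ln²(OS)) = 0.168.
t_p = π/ω_d ⇒ ω_d = 4.33 rad/s; then ω_n = ω_d/√(1−ζ²) = 4.39 rad/s.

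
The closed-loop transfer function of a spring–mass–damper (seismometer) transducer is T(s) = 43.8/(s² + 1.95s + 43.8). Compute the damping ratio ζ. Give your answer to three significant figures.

ζ ≈ 0.147

Matching coefficients with s² + 2ζω_n s + ω_n² gives ω_n² = 43.8 ⇒ ω_n = 6.62 rad/s, and ζ = 1.95/(2ω_n) = 0.147.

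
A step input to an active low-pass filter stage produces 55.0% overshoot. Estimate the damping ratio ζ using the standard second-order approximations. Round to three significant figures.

ζ = −ln(OS)/√(π² + (ln OS)²). With OS = 0.550, ln OS = −0.5978 and ζ = 0.5978/3.198 = 0.187.

ζ ≈ 0.187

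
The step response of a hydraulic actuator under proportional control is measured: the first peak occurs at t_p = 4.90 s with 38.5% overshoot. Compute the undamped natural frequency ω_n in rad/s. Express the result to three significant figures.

ω_n ≈ 0.670 rad/s

The overshoot fixes ζ = −ln(OS)/√(π²+ln²(OS)) = 0.291.
From t_p = π/ω_d, ω_d = π/4.90 = 0.641 rad/s, so ω_n = ω_d/√(1−ζ²) = 0.670 rad/s.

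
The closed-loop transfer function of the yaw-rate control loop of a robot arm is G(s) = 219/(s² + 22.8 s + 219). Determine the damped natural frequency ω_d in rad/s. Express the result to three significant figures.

ω_d ≈ 9.44 rad/s

Matching coefficients with s² + 2ζω_n s + ω_n² gives ω_n² = 219 ⇒ ω_n = 14.8 rad/s, and ζ = 22.8/(2ω_n) = 0.770.
ω_d = ω_n√(1−ζ²) = 9.44 rad/s.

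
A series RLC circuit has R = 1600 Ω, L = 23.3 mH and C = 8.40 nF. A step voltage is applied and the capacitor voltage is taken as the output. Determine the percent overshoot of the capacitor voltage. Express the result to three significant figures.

For a series RLC circuit (capacitor voltage as output), ω_n = 1/√(LC) = 1/√(23.3 mH · 8.40 nF) = 71500 rad/s.
ζ = (R/2)·√(C/L) = (1600/2)·√(8.40 nF/23.3 mH) = 0.480.
%OS = 100 e^{−πζ/√(1−ζ²)} with ζ = 0.480 gives 17.9%.

%OS ≈ 17.9%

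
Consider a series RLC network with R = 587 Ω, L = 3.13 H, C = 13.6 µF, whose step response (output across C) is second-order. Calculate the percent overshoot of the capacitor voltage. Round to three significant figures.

For a series RLC circuit (capacitor voltage as output), ω_n = 1/√(LC) = 1/√(3.13 H · 13.6 µF) = 153 rad/s.
ζ = (R/2)·√(C/L) = (587/2)·√(13.6 µF/3.13 H) = 0.612.
Overshoot: exp(−π·0.612/√(1−0.612²)) = 0.0881, i.e. 8.81%.

%OS ≈ 8.81%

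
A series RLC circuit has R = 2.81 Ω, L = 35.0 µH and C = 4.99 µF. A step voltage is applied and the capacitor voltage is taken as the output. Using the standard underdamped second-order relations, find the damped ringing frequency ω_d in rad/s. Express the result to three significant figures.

ω_d ≈ 64100 rad/s

For a series RLC circuit (capacitor voltage as output), ω_n = 1/√(LC) = 1/√(35.0 µH · 4.99 µF) = 75700 rad/s.
ζ = (R/2)·√(C/L) = (2.81/2)·√(4.99 µF/35.0 µH) = 0.531.
ω_d = 75700·√(1 − 0.531²) = 64100 rad/s.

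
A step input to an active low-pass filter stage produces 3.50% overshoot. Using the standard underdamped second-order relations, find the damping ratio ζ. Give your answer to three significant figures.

ζ ≈ 0.730

ζ = −ln(OS)/√(π² + (ln OS)²). With OS = 0.0350, ln OS = −3.352 and ζ = 3.352/4.594 = 0.730.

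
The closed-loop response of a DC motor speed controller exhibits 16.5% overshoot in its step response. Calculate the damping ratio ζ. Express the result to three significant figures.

From %OS = 100·exp(−πζ/√(1−ζ²)), invert to get ζ = −ln(OS)/√(π² + ln²(OS)) with OS = 0.165.
−ln 0.165 = 1.802, so ζ = 1.802/√(π² + 3.247) = 0.498.

ζ ≈ 0.498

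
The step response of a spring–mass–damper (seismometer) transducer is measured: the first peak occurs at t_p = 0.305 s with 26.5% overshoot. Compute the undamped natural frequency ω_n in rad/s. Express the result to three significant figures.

ω_n ≈ 11.2 rad/s

The overshoot fixes ζ = −ln(OS)/√(π²+ln²(OS)) = 0.389.
t_p = π/ω_d ⇒ ω_d = 10.3 rad/s; then ω_n = ω_d/√(1−ζ²) = 11.2 rad/s.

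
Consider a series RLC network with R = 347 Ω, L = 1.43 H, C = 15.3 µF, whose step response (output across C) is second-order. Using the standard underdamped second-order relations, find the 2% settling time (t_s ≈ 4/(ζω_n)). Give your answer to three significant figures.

t_s ≈ 0.0330 s

For a series RLC circuit (capacitor voltage as output), ω_n = 1/√(LC) = 1/√(1.43 H · 15.3 µF) = 214 rad/s.
ζ = (R/2)·√(C/L) = (347/2)·√(15.3 µF/1.43 H) = 0.568.
t_s ≈ 4/(ζω_n) = 0.0330 s.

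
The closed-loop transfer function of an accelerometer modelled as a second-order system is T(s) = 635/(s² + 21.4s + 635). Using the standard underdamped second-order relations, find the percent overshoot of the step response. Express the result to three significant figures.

ω_n = √635 = 25.2 rad/s; ζ = 21.4/(2·25.2) = 0.425.
%OS = 100·exp(−πζ/√(1−ζ²)) = 22.9%.

%OS ≈ 22.9%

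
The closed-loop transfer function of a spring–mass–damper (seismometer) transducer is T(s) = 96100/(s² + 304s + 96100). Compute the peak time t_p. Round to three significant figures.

ω_n = √96100 = 310 rad/s; ζ = 304/(2·310) = 0.490.
The damped frequency ω_d = ω_n√(1−ζ²) = 270 rad/s. Then t_p = π/ω_d = 0.0116 s.

t_p ≈ 0.0116 s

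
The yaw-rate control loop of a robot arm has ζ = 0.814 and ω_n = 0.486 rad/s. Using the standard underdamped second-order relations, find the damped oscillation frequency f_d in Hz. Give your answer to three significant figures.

ω_d = ω_n√(1−ζ²) = 0.486·√0.337 = 0.282 rad/s.
f_d = ω_d/(2π) = 0.0449 Hz.

f_d ≈ 0.0449 Hz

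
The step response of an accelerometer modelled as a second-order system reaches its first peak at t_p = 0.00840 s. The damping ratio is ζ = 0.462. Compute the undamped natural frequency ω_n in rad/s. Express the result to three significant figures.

Peak time t_p = π/ω_d, so ω_d = π/t_p = π/0.00840 = 374 rad/s.
ω_n = ω_d/√(1−ζ²) = 374/√0.787 = 422 rad/s.

ω_n ≈ 422 rad/s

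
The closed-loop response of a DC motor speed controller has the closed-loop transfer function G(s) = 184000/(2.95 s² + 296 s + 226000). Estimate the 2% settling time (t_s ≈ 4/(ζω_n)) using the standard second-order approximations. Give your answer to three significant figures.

Dividing through by 2.95: denominator becomes s² + 100.3 s + 76610.
So ω_n = √76610 = 277 rad/s and ζ = 100.3/(2·277) = 0.181.
t_s ≈ 4/(ζω_n) = 0.0797 s.

t_s ≈ 0.0797 s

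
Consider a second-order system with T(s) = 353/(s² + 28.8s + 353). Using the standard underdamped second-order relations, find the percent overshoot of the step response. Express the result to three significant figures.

%OS ≈ 2.36%

Matching coefficients with s² + 2ζω_n s + ω_n² gives ω_n² = 353 ⇒ ω_n = 18.8 rad/s, and ζ = 28.8/(2ω_n) = 0.766.
%OS = 100·exp(−πζ/√(1−ζ²)) = 2.36%.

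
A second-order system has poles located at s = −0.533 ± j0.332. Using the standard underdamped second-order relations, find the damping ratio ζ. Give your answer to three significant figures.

The poles are at −σ ± jω_d with σ = 0.533 and ω_d = 0.332, so ω_n = √(σ²+ω_d²) = 0.628 rad/s and ζ = σ/ω_n = 0.849.

ζ ≈ 0.849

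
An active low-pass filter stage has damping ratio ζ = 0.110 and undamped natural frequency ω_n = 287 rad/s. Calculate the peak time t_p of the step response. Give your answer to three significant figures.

t_p ≈ 0.0110 s

The damped frequency is ω_d = ω_n√(1−ζ²) = 287·√(1−0.0121) = 285 rad/s.
Peak time t_p = π/ω_d = π/285 = 0.0110 s.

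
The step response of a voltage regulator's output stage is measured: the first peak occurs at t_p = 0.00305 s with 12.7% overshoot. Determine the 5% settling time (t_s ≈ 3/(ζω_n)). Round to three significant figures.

ζ from %OS: ζ = |ln 0.127|/√(π²+ln²0.127) = 0.549.
From t_p = π/ω_d, ω_d = π/0.00305 = 1030 rad/s, so ω_n = ω_d/√(1−ζ²) = 1230 rad/s.
t_s ≈ 3/(ζω_n) = 3/(0.549·1230) = 0.00443 s.

t_s ≈ 0.00443 s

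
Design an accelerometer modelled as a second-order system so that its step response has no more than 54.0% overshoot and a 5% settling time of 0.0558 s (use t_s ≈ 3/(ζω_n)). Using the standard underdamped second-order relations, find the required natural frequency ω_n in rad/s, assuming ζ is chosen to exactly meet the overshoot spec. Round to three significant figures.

Inverting the overshoot relation: ζ = |ln 0.540|/√(π² + ln²0.540) = 0.192.
Then ω_n = 3/(ζ t_s) = 3/(0.192 × 0.0558) = 279 rad/s.

ω_n ≈ 279 rad/s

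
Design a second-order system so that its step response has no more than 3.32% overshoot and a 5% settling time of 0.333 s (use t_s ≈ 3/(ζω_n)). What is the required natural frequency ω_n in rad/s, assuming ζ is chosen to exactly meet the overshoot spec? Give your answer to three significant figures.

ω_n ≈ 12.3 rad/s

ζ = −ln(OS)/√(π² + (ln OS)²). With OS = 0.0332, ln OS = −3.405 and ζ = 3.405/4.633 = 0.735.
Then ω_n = 3/(ζ t_s) = 3/(0.735 × 0.333) = 12.3 rad/s.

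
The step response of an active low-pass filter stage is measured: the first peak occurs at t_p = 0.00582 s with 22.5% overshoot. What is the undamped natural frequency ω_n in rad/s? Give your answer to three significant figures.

ω_n ≈ 598 rad/s

ζ from %OS: ζ = |ln 0.225|/√(π²+ln²0.225) = 0.429.
t_p = π/ω_d ⇒ ω_d = 540 rad/s; then ω_n = ω_d/√(1−ζ²) = 598 rad/s.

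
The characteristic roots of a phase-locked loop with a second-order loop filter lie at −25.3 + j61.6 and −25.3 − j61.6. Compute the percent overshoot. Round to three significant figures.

The poles are at −σ ± jω_d with σ = 25.3 and ω_d = 61.6, so ω_n = √(σ²+ω_d²) = 66.6 rad/s and ζ = σ/ω_n = 0.380.
Overshoot: exp(−π·0.380/√(1−0.380²)) = 0.275, i.e. 27.5%.

%OS ≈ 27.5%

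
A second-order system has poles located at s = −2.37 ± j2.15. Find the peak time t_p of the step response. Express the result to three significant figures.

t_p = π/ω_d with ω_d = 2.15 (the imaginary part), so t_p = 1.46 s.

t_p ≈ 1.46 s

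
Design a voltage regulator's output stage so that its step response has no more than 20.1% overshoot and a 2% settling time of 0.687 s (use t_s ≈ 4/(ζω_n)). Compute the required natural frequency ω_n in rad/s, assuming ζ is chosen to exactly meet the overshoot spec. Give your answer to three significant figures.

From %OS = 100·exp(−πζ/√(1−ζ²)), invert to get ζ = −ln(OS)/√(π² + ln²(OS)) with OS = 0.201.
−ln 0.201 = 1.604, so ζ = 1.604/√(π² + 2.574) = 0.455.
Then ω_n = 4/(ζ t_s) = 4/(0.455 × 0.687) = 12.8 rad/s.

ω_n ≈ 12.8 rad/s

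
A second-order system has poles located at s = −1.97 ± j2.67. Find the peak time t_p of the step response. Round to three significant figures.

t_p ≈ 1.18 s

t_p = π/ω_d with ω_d = 2.67 (the imaginary part), so t_p = 1.18 s.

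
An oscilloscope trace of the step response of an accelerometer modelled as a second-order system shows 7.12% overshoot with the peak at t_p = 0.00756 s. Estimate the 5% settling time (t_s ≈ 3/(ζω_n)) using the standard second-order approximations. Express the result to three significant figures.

From the overshoot, ζ = −ln(OS)/√(π²+ln²(OS)) = 0.644.
t_p = π/ω_d ⇒ ω_d = 416 rad/s; then ω_n = ω_d/√(1−ζ²) = 543 rad/s.
t_s ≈ 3/(ζω_n) = 3/(0.644·543) = 0.00858 s.

t_s ≈ 0.00858 s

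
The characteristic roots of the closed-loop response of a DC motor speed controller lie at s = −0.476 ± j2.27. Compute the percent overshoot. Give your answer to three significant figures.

%OS ≈ 51.7%

The poles are at −σ ± jω_d with σ = 0.476 and ω_d = 2.27, so ω_n = √(σ²+ω_d²) = 2.32 rad/s and ζ = σ/ω_n = 0.205.
Overshoot: exp(−π·0.205/√(1−0.205²)) = 0.517, i.e. 51.7%.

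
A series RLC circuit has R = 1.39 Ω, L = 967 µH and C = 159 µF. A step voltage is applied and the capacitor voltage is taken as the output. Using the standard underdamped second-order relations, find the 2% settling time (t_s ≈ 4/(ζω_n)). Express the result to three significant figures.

For a series RLC circuit (capacitor voltage as output), ω_n = 1/√(LC) = 1/√(967 µH · 159 µF) = 2550 rad/s.
ζ = (R/2)·√(C/L) = (1.39/2)·√(159 µF/967 µH) = 0.282.
t_s ≈ 4/(ζω_n) = 0.00557 s.

t_s ≈ 0.00557 s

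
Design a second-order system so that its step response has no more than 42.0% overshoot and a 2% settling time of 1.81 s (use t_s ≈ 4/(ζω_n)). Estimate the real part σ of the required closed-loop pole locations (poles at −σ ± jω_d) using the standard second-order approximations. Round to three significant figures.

σ ≈ 2.21

The settling-time spec alone fixes σ = ζω_n = 4/t_s = 4/1.81 = 2.21.
(Overshoot then fixes ζ = 0.266 and hence ω_d = σ·√(1−ζ²)/ζ = 8.00 rad/s.)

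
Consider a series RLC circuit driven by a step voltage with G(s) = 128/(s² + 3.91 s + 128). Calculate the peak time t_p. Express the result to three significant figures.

Matching coefficients with s² + 2ζω_n s + ω_n² gives ω_n² = 128 ⇒ ω_n = 11.3 rad/s, and ζ = 3.91/(2ω_n) = 0.173.
The damped frequency ω_d = ω_n√(1−ζ²) = 11.1 rad/s. Then t_p = π/ω_d = 0.282 s.

t_p ≈ 0.282 s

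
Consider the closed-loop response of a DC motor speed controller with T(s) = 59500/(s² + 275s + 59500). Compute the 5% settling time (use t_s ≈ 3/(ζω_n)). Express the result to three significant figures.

t_s ≈ 0.0218 s

Comparing the denominator to s² + 2ζω_n s + ω_n²: ω_n = √59500 = 244 rad/s, and 2ζω_n = 275 so ζ = 275/(2·244) = 0.564.
t_s ≈ 3/(ζω_n) = 3/(0.564·244) = 0.0218 s.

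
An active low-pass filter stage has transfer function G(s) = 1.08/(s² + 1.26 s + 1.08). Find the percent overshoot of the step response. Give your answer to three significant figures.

ω_n = √1.08 = 1.04 rad/s; ζ = 1.26/(2·1.04) = 0.606.
%OS = 100·exp(−πζ/√(1−ζ²)) = 9.12%.

%OS ≈ 9.12%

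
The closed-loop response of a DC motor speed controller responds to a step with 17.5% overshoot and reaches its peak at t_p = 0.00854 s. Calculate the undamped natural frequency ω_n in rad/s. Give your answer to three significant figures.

ζ from %OS: ζ = |ln 0.175|/√(π²+ln²0.175) = 0.485.
t_p = π/ω_d ⇒ ω_d = 368 rad/s; then ω_n = ω_d/√(1−ζ²) = 421 rad/s.

ω_n ≈ 421 rad/s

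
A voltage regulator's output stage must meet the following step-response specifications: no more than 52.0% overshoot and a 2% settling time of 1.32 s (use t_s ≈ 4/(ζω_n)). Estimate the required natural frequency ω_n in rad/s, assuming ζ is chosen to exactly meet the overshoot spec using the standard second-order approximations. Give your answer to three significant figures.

ω_n ≈ 14.9 rad/s

ζ = −ln(OS)/√(π² + (ln OS)²). With OS = 0.520, ln OS = −0.6539 and ζ = 0.6539/3.209 = 0.204.
Then ω_n = 4/(ζ t_s) = 4/(0.204 × 1.32) = 14.9 rad/s.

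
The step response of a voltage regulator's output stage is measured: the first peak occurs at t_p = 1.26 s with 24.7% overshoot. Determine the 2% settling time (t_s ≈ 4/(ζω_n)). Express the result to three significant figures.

The overshoot fixes ζ = −ln(OS)/√(π²+ln²(OS)) = 0.407.
t_p = π/ω_d ⇒ ω_d = 2.49 rad/s; then ω_n = ω_d/√(1−ζ²) = 2.73 rad/s.
t_s ≈ 4/(ζω_n) = 4/(0.407·2.73) = 3.60 s.

t_s ≈ 3.60 s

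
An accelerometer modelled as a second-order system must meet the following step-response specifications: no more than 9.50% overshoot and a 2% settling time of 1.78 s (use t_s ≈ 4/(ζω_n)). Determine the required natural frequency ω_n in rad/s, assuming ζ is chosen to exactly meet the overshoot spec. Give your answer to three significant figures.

ω_n ≈ 3.75 rad/s

From %OS = 100·exp(−πζ/√(1−ζ²)), invert to get ζ = −ln(OS)/√(π² + ln²(OS)) with OS = 0.0950.
−ln 0.0950 = 2.354, so ζ = 2.354/√(π² + 5.541) = 0.600.
From t_s ≈ 4/(ζω_n): ω_n = 4/(ζ·t_s) = 4/(0.600·1.78) = 3.75 rad/s.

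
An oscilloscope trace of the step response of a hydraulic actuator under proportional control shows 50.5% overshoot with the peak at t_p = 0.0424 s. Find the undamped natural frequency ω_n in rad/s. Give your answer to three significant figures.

ω_n ≈ 75.8 rad/s

From the overshoot, ζ = −ln(OS)/√(π²+ln²(OS)) = 0.213.
t_p = π/ω_d ⇒ ω_d = 74.1 rad/s; then ω_n = ω_d/√(1−ζ²) = 75.8 rad/s.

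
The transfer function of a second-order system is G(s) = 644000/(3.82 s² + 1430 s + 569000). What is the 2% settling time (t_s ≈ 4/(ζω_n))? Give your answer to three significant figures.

t_s ≈ 0.0214 s

Dividing through by 3.82: denominator becomes s² + 374.3 s + 149000.
So ω_n = √149000 = 386 rad/s and ζ = 374.3/(2·386) = 0.485.
t_s ≈ 4/(ζω_n) = 0.0214 s.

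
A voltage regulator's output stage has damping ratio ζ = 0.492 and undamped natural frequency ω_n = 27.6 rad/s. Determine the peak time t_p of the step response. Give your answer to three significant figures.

t_p ≈ 0.131 s

The damped frequency is ω_d = ω_n√(1−ζ²) = 27.6·√(1−0.242) = 24.0 rad/s.
Peak time t_p = π/ω_d = π/24.0 = 0.131 s.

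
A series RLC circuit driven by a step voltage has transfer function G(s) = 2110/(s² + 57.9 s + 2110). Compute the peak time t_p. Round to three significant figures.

t_p ≈ 0.0881 s

ω_n = √2110 = 45.9 rad/s; ζ = 57.9/(2·45.9) = 0.630.
ω_d = 45.9·√(1 − 0.630²) = 35.7 rad/s. Then t_p = π/ω_d = 0.0881 s.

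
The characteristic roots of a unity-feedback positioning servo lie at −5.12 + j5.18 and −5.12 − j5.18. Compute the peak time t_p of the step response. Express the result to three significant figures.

t_p ≈ 0.606 s

t_p = π/ω_d with ω_d = 5.18 (the imaginary part), so t_p = 0.606 s.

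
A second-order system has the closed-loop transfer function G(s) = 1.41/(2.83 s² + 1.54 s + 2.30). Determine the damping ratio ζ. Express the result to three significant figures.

Dividing through by 2.83: denominator becomes s² + 0.5442 s + 0.8127.
So ω_n = √0.8127 = 0.902 rad/s and ζ = 0.5442/(2·0.902) = 0.302.

ζ ≈ 0.302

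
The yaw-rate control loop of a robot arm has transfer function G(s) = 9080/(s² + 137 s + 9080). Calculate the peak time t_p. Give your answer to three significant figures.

Comparing the denominator to s² + 2ζω_n s + ω_n²: ω_n = √9080 = 95.3 rad/s, and 2ζω_n = 137 so ζ = 137/(2·95.3) = 0.719.
ω_d = ω_n√(1−ζ²) = 66.2 rad/s. Then t_p = π/ω_d = 0.0474 s.

t_p ≈ 0.0474 s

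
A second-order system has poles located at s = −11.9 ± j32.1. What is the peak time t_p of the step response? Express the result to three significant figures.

t_p = π/ω_d with ω_d = 32.1 (the imaginary part), so t_p = 0.0979 s.

t_p ≈ 0.0979 s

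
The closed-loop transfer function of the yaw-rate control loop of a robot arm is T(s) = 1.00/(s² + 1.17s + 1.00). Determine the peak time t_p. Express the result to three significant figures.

ω_n = √1.00 = 1.00 rad/s; ζ = 1.17/(2·1.00) = 0.585.
ω_d = 1.00·√(1 − 0.585²) = 0.811 rad/s. Then t_p = π/ω_d = 3.87 s.

t_p ≈ 3.87 s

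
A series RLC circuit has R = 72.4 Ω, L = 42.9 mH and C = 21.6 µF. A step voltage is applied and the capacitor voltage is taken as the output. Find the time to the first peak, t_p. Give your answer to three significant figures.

For a series RLC circuit (capacitor voltage as output), ω_n = 1/√(LC) = 1/√(42.9 mH · 21.6 µF) = 1040 rad/s.
ζ = (R/2)·√(C/L) = (72.4/2)·√(21.6 µF/42.9 mH) = 0.812.
The damped frequency ω_d = ω_n√(1−ζ²) = 606 rad/s. t_p = π/ω_d = 0.00518 s.

t_p ≈ 0.00518 s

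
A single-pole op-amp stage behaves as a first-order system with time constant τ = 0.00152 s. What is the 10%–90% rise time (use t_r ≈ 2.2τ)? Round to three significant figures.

t_r ≈ 2.2τ = 0.00334 s.

t_r ≈ 0.00334 s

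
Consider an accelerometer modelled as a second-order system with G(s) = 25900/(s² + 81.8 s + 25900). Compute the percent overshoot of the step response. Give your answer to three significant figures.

%OS ≈ 43.8%

ω_n = √25900 = 161 rad/s; ζ = 81.8/(2·161) = 0.254.
%OS = 100·exp(−πζ/√(1−ζ²)) = 43.8%.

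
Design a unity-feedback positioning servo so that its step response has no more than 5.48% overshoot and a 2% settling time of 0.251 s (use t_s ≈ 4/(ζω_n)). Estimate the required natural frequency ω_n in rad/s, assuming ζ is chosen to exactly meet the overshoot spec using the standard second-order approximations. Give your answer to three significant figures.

ω_n ≈ 23.5 rad/s

From %OS = 100·exp(−πζ/√(1−ζ²)), invert to get ζ = −ln(OS)/√(π² + ln²(OS)) with OS = 0.0548.
−ln 0.0548 = 2.904, so ζ = 2.904/√(π² + 8.434) = 0.679.
From t_s ≈ 4/(ζω_n): ω_n = 4/(ζ·t_s) = 4/(0.679·0.251) = 23.5 rad/s.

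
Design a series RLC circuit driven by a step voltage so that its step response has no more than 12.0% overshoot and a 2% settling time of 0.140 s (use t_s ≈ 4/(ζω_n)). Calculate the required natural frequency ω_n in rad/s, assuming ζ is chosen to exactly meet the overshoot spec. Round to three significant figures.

ζ = −ln(OS)/√(π² + (ln OS)²). With OS = 0.120, ln OS = −2.120 and ζ = 2.120/3.790 = 0.559.
Then ω_n = 4/(ζ t_s) = 4/(0.559 × 0.140) = 51.1 rad/s.

ω_n ≈ 51.1 rad/s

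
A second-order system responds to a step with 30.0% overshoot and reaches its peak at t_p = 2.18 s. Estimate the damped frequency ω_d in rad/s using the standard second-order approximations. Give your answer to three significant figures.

ω_d ≈ 1.44 rad/s

t_p = π/ω_d, so ω_d = π/2.18 = 1.44 rad/s.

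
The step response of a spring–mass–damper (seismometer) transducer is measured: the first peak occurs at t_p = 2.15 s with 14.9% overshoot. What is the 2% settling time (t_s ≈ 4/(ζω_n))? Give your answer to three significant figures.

From the overshoot, ζ = −ln(OS)/√(π²+ln²(OS)) = 0.518.
t_p = π/ω_d ⇒ ω_d = 1.46 rad/s; then ω_n = ω_d/√(1−ζ²) = 1.71 rad/s.
t_s ≈ 4/(ζω_n) = 4/(0.518·1.71) = 4.52 s.

t_s ≈ 4.52 s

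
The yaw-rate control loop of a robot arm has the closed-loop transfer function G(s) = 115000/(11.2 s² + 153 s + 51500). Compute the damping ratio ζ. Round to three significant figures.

Dividing through by 11.2: denominator becomes s² + 13.66 s + 4598.
So ω_n = √4598 = 67.8 rad/s and ζ = 13.66/(2·67.8) = 0.101.

ζ ≈ 0.101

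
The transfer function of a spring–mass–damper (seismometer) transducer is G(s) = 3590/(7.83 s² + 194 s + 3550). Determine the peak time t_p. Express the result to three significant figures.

Dividing through by 7.83: denominator becomes s² + 24.78 s + 453.4.
So ω_n = √453.4 = 21.3 rad/s and ζ = 24.78/(2·21.3) = 0.582.
ω_d = ω_n√(1−ζ²) = 17.3 rad/s. t_p = π/ω_d = 0.181 s.

t_p ≈ 0.181 s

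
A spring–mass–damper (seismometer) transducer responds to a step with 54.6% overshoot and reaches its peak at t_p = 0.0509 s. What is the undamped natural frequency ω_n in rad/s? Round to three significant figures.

From the overshoot, ζ = −ln(OS)/√(π²+ln²(OS)) = 0.189.
From t_p = π/ω_d, ω_d = π/0.0509 = 61.7 rad/s, so ω_n = ω_d/√(1−ζ²) = 62.9 rad/s.

ω_n ≈ 62.9 rad/s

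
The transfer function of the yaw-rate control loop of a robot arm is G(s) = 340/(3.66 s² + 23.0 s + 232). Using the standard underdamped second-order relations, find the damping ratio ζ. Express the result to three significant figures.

ζ ≈ 0.395

Dividing through by 3.66: denominator becomes s² + 6.284 s + 63.39.
So ω_n = √63.39 = 7.96 rad/s and ζ = 6.284/(2·7.96) = 0.395.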